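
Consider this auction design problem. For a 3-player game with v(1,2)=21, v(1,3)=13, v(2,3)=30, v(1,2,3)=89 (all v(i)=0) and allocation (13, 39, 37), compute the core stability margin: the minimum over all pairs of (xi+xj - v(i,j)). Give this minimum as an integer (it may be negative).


Step 1: Slack for coalition (1,2): x1+x2 - v12 = 52 - 21 = 31
Step 2: Slack for coalition (1,3): x1+x3 - v13 = 50 - 13 = 37
Step 3: Slack for coalition (2,3): x2+x3 - v23 = 76 - 30 = 46
Step 4: Minimum slack = min(31, 37, 46) = 31, attained by (1,2); no pair can gain by deviating, so the allocation is in the core

31


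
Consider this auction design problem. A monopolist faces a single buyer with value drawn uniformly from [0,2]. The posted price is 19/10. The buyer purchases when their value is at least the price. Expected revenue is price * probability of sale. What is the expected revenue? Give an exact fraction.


Step 1: Posted price r = 19/10, value support [0,2]
Step 2: P(v >= r) = (2 - 19/10)/2 = 1/20
Step 3: Expected revenue = r * P(v >= r) = 19/10 * 1/20
Step 4: Revenue = 19/200

19/200


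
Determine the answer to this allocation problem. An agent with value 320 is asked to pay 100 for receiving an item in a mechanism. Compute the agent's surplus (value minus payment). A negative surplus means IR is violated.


Step 1: Surplus = value - payment = 320 - 100 = 220
Step 2: IR is satisfied (surplus >= 0)

220


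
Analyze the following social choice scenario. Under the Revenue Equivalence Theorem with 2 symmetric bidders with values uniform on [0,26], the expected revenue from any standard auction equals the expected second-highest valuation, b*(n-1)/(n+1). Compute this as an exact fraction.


Step 1: By Revenue Equivalence, expected revenue = b*(n-1)/(n+1)
Step 2: Substituting n = 2, b = 26
Step 3: Revenue = 26*(2-1)/(2+1) = 26*1/3
Step 4: Revenue = 26/3

26/3


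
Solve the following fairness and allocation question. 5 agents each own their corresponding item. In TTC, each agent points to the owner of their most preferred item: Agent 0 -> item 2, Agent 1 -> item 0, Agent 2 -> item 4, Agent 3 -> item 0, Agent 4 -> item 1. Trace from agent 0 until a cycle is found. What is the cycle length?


Step 1: Trace the pointer graph from agent 0: 0 -> 2 -> 4 -> 1 -> 0
Step 2: A cycle is detected when we revisit agent 0
Step 3: The cycle is: 0 -> 2 -> 4 -> 1 -> 0
Step 4: Cycle length = 4

4


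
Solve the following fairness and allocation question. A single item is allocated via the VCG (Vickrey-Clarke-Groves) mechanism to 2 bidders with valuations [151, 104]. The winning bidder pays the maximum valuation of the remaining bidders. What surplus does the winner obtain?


Step 1: The winner is the agent with the highest value: agent 0 with value 151
Step 2: Values of other agents: [104]
Step 3: VCG payment = max of others' values = 104
Step 4: Surplus = 151 - 104 = 47

47


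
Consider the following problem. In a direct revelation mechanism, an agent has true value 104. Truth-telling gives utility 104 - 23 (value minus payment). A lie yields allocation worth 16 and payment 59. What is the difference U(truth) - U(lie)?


Step 1: U(truth) = value - payment = 104 - 23 = 81
Step 2: U(lie) = allocation - payment = 16 - 59 = -43
Step 3: IC gap = 81 - (-43) = 124

124


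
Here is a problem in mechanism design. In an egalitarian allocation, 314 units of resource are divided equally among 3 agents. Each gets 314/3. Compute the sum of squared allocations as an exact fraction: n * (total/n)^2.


Step 1: Each agent's share = 314/3
Step 2: Square of each share = (314/3)^2 = 98596/9
Step 3: Sum of squares = 3 * 98596/9 = 98596/3

98596/3


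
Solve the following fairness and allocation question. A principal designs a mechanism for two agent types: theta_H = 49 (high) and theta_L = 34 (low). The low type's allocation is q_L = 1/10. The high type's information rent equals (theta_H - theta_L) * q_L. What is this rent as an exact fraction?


Step 1: theta_H - theta_L = 49 - 34 = 15
Step 2: Information rent = (theta_H - theta_L) * q_L
Step 3: = 15 * 1/10
Step 4: = 3/2

3/2


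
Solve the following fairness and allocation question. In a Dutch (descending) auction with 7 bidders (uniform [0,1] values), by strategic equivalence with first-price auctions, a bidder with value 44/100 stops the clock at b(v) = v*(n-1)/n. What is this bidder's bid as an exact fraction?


Step 1: Dutch auctions are strategically equivalent to first-price auctions
Step 2: The equilibrium bid is b(v) = v*(n-1)/n
Step 3: b = 11/25 * 6/7
Step 4: b = 66/175

66/175


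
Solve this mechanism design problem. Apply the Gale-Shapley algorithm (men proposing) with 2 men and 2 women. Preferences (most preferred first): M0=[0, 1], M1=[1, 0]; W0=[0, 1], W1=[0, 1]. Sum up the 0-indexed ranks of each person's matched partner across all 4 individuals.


Step 1: Run Gale-Shapley (men propose, women hold best offer):
  M0 proposes to W0; she accepts
  M1 proposes to W1; she accepts
Step 2: Final matching: W0-M0, W1-M1
Step 3: 0-indexed ranks (man's rank of his match, then woman's): 0 + 0 + 0 + 1
Step 4: Total rank sum = 1

1


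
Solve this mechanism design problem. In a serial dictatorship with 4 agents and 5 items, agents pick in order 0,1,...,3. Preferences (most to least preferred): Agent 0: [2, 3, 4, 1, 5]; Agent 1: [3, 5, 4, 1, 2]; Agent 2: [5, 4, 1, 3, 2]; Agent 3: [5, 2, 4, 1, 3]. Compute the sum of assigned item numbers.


Step 1: Agent 0 picks item 2
Step 2: Agent 1 picks item 3
Step 3: Agent 2 picks item 5
Step 4: Agent 3 picks item 4
Step 5: Sum = 2 + 3 + 5 + 4 = 14

14


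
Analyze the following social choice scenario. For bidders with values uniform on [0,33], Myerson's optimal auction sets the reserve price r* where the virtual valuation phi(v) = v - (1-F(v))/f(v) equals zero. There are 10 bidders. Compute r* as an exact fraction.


Step 1: For U[0,33], F(v) = v/33 and f(v) = 1/33
Step 2: phi(v) = v - (1 - v/33)/(1/33) = v - (33 - v) = 2v - 33
Step 3: Set phi(r*) = 0: 2r* - 33 = 0
Step 4: r* = 33/2 (the number of bidders n = 10 does not enter)

33/2


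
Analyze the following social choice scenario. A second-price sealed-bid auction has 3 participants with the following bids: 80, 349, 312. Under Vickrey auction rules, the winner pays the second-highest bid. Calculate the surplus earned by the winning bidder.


Step 1: Sort bids in descending order: 349, 312, 80
Step 2: The winning bid is the highest: 349
Step 3: The payment equals the second-highest bid: 312
Step 4: Surplus = winner's bid - payment = 349 - 312 = 37

37


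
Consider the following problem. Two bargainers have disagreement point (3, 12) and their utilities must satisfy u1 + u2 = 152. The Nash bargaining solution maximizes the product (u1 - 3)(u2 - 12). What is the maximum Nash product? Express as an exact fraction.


Step 1: The Nash solution splits surplus symmetrically above the disagreement point
Step 2: u1 = (total + d1 - d2)/2 = (152 + 3 - 12)/2 = 143/2
Step 3: u2 = (total - d1 + d2)/2 = (152 - 3 + 12)/2 = 161/2
Step 4: Nash product = (143/2 - 3) * (161/2 - 12)
Step 5: = 137/2 * 137/2 = 18769/4

18769/4


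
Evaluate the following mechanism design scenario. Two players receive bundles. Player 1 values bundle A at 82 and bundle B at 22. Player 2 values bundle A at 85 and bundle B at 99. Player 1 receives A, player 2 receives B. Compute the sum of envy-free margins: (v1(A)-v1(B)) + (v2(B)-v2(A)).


Step 1: Player 1's margin = v1(A) - v1(B) = 82 - 22 = 60
Step 2: Player 2's margin = v2(B) - v2(A) = 99 - 85 = 14
Step 3: Total margin = 60 + 14 = 74

74


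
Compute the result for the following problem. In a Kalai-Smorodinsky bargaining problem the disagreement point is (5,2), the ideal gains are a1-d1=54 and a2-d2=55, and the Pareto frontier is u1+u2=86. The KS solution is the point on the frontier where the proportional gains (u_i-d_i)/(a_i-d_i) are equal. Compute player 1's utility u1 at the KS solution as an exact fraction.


Step 1: At the KS point, (u1-d1)/r1 = (u2-d2)/r2 = t and u1+u2 = 86
Step 2: u1 = d1 + r1*t and u2 = d2 + r2*t, so (d1 + r1*t) + (d2 + r2*t) = 86
Step 3: t = (86 - 5 - 2)/(54 + 55) = 79/109
Step 4: u1 = d1 + r1*t = 5 + 54 * 79/109 = 4811/109
Step 5: (Check: u2 = d2 + r2*t = 4563/109; u1+u2 = 4811/109 + 4563/109 = 86, on the frontier.)

4811/109


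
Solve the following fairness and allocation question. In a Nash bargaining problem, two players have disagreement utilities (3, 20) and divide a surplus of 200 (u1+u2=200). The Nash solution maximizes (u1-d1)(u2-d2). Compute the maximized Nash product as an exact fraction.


Step 1: The Nash solution splits surplus symmetrically above the disagreement point
Step 2: u1 = (total + d1 - d2)/2 = (200 + 3 - 20)/2 = 183/2
Step 3: u2 = (total - d1 + d2)/2 = (200 - 3 + 20)/2 = 217/2
Step 4: Nash product = (183/2 - 3) * (217/2 - 20)
Step 5: = 177/2 * 177/2 = 31329/4

31329/4


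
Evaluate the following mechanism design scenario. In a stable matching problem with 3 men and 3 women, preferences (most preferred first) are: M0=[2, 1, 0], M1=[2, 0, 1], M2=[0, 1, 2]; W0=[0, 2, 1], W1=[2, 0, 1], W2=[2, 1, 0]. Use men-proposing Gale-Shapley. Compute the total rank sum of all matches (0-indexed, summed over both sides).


Step 1: Run Gale-Shapley (men propose, women hold best offer):
  M0 proposes to W2; she accepts
  M1 proposes to W2; she switches from M0
  M2 proposes to W0; she accepts
  M0 proposes to W1; she accepts
Step 2: Final matching: W0-M2, W1-M0, W2-M1
Step 3: 0-indexed ranks (man's rank of his match, then woman's): 0 + 1 + 1 + 1 + 0 + 1
Step 4: Total rank sum = 4

4


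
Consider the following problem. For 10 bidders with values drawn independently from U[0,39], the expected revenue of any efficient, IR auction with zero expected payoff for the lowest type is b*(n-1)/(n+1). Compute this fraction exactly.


Step 1: By Revenue Equivalence, expected revenue = b*(n-1)/(n+1)
Step 2: Substituting n = 10, b = 39
Step 3: Revenue = 39*(10-1)/(10+1) = 39*9/11
Step 4: Revenue = 351/11

351/11


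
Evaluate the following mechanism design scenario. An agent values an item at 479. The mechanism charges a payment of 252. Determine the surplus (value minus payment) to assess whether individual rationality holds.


Step 1: Surplus = value - payment = 479 - 252 = 227
Step 2: IR is satisfied (surplus >= 0)

227


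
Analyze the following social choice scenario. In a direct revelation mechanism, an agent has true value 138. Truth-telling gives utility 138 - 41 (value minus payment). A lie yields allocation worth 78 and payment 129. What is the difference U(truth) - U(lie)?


Step 1: U(truth) = value - payment = 138 - 41 = 97
Step 2: U(lie) = allocation - payment = 78 - 129 = -51
Step 3: IC gap = 97 - (-51) = 148

148


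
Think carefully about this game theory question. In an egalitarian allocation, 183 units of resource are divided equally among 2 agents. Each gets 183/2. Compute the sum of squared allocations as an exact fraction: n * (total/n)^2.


Step 1: Each agent's share = 183/2
Step 2: Square of each share = (183/2)^2 = 33489/4
Step 3: Sum of squares = 2 * 33489/4 = 33489/2

33489/2


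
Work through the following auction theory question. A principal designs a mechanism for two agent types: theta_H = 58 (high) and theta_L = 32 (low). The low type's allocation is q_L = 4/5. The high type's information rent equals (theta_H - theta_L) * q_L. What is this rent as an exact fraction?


Step 1: theta_H - theta_L = 58 - 32 = 26
Step 2: Information rent = (theta_H - theta_L) * q_L
Step 3: = 26 * 4/5
Step 4: = 104/5

104/5


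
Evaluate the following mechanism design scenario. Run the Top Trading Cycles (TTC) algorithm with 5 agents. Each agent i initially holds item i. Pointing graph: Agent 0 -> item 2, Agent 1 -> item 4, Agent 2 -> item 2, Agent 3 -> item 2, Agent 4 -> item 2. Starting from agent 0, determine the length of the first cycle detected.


Step 1: Trace the pointer graph from agent 0: 0 -> 2 -> 2
Step 2: A cycle is detected when we revisit agent 2
Step 3: The cycle is: 2 -> 2
Step 4: Cycle length = 1

1


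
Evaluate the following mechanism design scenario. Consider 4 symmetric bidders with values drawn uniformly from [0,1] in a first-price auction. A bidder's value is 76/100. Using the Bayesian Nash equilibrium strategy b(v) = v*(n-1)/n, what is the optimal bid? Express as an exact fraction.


Step 1: The symmetric BNE bidding function is b(v) = v * (n-1) / n
Step 2: Substitute v = 19/25 and n = 4
Step 3: b = 19/25 * 3/4
Step 4: b = 57/100

57/100


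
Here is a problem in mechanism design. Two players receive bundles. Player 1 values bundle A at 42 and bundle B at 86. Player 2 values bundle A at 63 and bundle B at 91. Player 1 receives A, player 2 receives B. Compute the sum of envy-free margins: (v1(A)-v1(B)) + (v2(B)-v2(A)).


Step 1: Player 1's margin = v1(A) - v1(B) = 42 - 86 = -44
Step 2: Player 2's margin = v2(B) - v2(A) = 91 - 63 = 28
Step 3: Total margin = -44 + 28 = -16

-16


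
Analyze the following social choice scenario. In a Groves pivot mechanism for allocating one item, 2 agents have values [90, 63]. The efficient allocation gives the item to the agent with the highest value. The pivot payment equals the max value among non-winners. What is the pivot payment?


Step 1: The efficient winner is agent 0 with value 90
Step 2: Other agents' values: [63]
Step 3: Pivot payment = max(others) = 63
Step 4: The winner pays 63

63


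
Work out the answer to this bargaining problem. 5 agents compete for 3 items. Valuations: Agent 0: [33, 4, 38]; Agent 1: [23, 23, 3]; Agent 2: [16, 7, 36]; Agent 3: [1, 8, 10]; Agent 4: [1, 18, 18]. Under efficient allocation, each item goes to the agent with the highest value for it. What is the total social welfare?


Step 1: For each item, find the maximum value among all agents.
Step 2: Item 0 -> Agent 0 (value 33)
Step 3: Item 1 -> Agent 1 (value 23)
Step 4: Item 2 -> Agent 0 (value 38)
Step 5: Total welfare = 33 + 23 + 38 = 94

94


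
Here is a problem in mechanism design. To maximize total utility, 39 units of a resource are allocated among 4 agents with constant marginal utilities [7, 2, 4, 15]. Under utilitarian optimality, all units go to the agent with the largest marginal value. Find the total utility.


Step 1: The marginal utilities are [7, 2, 4, 15]
Step 2: The highest marginal utility is 15
Step 3: All 39 units go to that agent
Step 4: Total utility = 15 * 39 = 585

585


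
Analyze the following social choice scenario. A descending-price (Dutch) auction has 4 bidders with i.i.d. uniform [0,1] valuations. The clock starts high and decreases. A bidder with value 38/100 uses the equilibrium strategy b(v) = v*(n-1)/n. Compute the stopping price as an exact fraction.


Step 1: Dutch auctions are strategically equivalent to first-price auctions
Step 2: The equilibrium bid is b(v) = v*(n-1)/n
Step 3: b = 19/50 * 3/4
Step 4: b = 57/200

57/200


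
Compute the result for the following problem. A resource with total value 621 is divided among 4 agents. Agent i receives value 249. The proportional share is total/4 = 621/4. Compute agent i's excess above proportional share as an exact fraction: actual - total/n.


Step 1: Proportional share = 621/4
Step 2: Agent's actual allocation = 249
Step 3: Excess = 249 - 621/4 = 375/4

375/4


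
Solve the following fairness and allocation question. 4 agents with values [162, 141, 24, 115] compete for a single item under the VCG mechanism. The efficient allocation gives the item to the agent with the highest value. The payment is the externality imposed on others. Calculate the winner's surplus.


Step 1: The winner is the agent with the highest value: agent 0 with value 162
Step 2: Values of other agents: [141, 24, 115]
Step 3: VCG payment = max of others' values = 141
Step 4: Surplus = 162 - 141 = 21

21


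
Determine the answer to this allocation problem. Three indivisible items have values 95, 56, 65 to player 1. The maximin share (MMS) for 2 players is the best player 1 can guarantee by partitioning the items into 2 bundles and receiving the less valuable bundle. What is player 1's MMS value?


Step 1: Item values = 95, 56, 65
Step 2: Enumerate all 2-bundle partitions and take the smaller bundle:
  Partition 1: {95} vs {56,65} -> bundles 95, 121; min = 95
  Partition 2: {56} vs {95,65} -> bundles 56, 160; min = 56
  Partition 3: {65} vs {95,56} -> bundles 65, 151; min = 65
Step 3: MMS = max(95, 56, 65) = 95

95


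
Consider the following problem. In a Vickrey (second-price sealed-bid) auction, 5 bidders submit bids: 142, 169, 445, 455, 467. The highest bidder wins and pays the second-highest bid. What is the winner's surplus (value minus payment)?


Step 1: Sort bids in descending order: 467, 455, 445, 169, 142
Step 2: The winning bid is the highest: 467
Step 3: The payment equals the second-highest bid: 455
Step 4: Surplus = winner's bid - payment = 467 - 455 = 12

12


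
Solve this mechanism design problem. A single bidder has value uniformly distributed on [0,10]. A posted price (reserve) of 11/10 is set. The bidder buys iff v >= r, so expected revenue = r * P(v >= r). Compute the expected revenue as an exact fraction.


Step 1: Posted price r = 11/10, value support [0,10]
Step 2: P(v >= r) = (10 - 11/10)/10 = 89/100
Step 3: Expected revenue = r * P(v >= r) = 11/10 * 89/100
Step 4: Revenue = 979/1000

979/1000


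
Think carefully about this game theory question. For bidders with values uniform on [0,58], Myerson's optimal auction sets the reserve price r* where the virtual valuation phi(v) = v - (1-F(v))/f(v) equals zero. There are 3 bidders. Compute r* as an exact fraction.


Step 1: For U[0,58], F(v) = v/58 and f(v) = 1/58
Step 2: phi(v) = v - (1 - v/58)/(1/58) = v - (58 - v) = 2v - 58
Step 3: Set phi(r*) = 0: 2r* - 58 = 0
Step 4: r* = 58/2 = 29 (the number of bidders n = 3 does not enter)

29


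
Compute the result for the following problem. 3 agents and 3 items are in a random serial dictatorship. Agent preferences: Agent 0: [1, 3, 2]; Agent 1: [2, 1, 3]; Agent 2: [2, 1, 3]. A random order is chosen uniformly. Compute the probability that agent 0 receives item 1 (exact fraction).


Step 1: Agent 0 wants item 1
Step 2: There are 6 possible orderings of agents
Step 3: In 4 orderings, agent 0 gets item 1
Step 4: Probability = 4/6 = 2/3

2/3


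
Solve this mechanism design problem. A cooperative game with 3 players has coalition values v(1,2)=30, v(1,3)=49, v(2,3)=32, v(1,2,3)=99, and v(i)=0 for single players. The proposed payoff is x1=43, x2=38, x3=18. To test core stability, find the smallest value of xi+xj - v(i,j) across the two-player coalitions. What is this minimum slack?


Step 1: Slack for coalition (1,2): x1+x2 - v12 = 81 - 30 = 51
Step 2: Slack for coalition (1,3): x1+x3 - v13 = 61 - 49 = 12
Step 3: Slack for coalition (2,3): x2+x3 - v23 = 56 - 32 = 24
Step 4: Minimum slack = min(51, 12, 24) = 12, attained by (1,3); no pair can gain by deviating, so the allocation is in the core

12


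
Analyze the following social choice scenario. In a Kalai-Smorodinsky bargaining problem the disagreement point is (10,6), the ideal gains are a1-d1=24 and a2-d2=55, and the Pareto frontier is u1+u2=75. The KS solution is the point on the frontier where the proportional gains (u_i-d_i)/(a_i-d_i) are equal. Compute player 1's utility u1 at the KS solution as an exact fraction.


Step 1: At the KS point, (u1-d1)/r1 = (u2-d2)/r2 = t and u1+u2 = 75
Step 2: u1 = d1 + r1*t and u2 = d2 + r2*t, so (d1 + r1*t) + (d2 + r2*t) = 75
Step 3: t = (75 - 10 - 6)/(24 + 55) = 59/79
Step 4: u1 = d1 + r1*t = 10 + 24 * 59/79 = 2206/79
Step 5: (Check: u2 = d2 + r2*t = 3719/79; u1+u2 = 2206/79 + 3719/79 = 75, on the frontier.)

2206/79


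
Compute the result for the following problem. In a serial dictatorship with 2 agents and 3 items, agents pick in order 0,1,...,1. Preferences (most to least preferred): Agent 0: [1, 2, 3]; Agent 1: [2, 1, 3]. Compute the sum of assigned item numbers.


Step 1: Agent 0 picks item 1
Step 2: Agent 1 picks item 2
Step 3: Sum = 1 + 2 = 3

3


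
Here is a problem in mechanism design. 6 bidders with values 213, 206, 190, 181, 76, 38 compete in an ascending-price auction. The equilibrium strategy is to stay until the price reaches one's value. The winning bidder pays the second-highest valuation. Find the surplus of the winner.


Step 1: Identify the highest value: 213
Step 2: Identify the second-highest value: 206
Step 3: The final price = second-highest value = 206
Step 4: Surplus = 213 - 206 = 7

7


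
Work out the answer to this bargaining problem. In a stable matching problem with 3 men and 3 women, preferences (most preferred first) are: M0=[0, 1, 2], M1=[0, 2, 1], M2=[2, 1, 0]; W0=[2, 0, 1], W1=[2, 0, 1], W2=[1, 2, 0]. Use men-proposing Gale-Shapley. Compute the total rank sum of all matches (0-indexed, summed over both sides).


Step 1: Run Gale-Shapley (men propose, women hold best offer):
  M0 proposes to W0; she accepts
  M1 proposes to W0; rejected
  M1 proposes to W2; she accepts
  M2 proposes to W2; rejected
  M2 proposes to W1; she accepts
Step 2: Final matching: W0-M0, W1-M2, W2-M1
Step 3: 0-indexed ranks (man's rank of his match, then woman's): 0 + 1 + 1 + 0 + 1 + 0
Step 4: Total rank sum = 3

3


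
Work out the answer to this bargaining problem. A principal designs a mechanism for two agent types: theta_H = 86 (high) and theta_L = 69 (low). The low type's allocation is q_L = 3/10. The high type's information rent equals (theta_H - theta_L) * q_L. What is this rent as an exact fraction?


Step 1: theta_H - theta_L = 86 - 69 = 17
Step 2: Information rent = (theta_H - theta_L) * q_L
Step 3: = 17 * 3/10
Step 4: = 51/10

51/10


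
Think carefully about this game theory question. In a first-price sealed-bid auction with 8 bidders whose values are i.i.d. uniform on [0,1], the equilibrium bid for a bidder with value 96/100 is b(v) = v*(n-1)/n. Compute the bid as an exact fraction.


Step 1: The symmetric BNE bidding function is b(v) = v * (n-1) / n
Step 2: Substitute v = 24/25 and n = 8
Step 3: b = 24/25 * 7/8
Step 4: b = 21/25

21/25


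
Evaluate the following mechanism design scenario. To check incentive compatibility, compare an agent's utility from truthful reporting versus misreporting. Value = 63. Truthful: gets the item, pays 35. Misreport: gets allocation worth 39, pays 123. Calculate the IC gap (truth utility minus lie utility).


Step 1: U(truth) = value - payment = 63 - 35 = 28
Step 2: U(lie) = allocation - payment = 39 - 123 = -84
Step 3: IC gap = 28 - (-84) = 112

112


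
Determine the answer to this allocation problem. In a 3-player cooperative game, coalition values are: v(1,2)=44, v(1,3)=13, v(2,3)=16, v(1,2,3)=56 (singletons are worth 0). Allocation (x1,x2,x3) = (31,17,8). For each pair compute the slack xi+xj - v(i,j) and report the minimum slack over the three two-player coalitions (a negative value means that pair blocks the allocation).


Step 1: Slack for coalition (1,2): x1+x2 - v12 = 48 - 44 = 4
Step 2: Slack for coalition (1,3): x1+x3 - v13 = 39 - 13 = 26
Step 3: Slack for coalition (2,3): x2+x3 - v23 = 25 - 16 = 9
Step 4: Minimum slack = min(4, 26, 9) = 4, attained by (1,2); no pair can gain by deviating, so the allocation is in the core

4


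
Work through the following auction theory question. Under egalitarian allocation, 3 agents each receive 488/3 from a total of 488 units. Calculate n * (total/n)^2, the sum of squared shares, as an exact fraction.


Step 1: Each agent's share = 488/3
Step 2: Square of each share = (488/3)^2 = 238144/9
Step 3: Sum of squares = 3 * 238144/9 = 238144/3

238144/3


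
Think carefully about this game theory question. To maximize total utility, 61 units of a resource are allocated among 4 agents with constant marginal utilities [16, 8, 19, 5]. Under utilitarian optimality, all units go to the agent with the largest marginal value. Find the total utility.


Step 1: The marginal utilities are [16, 8, 19, 5]
Step 2: The highest marginal utility is 19
Step 3: All 61 units go to that agent
Step 4: Total utility = 19 * 61 = 1159

1159


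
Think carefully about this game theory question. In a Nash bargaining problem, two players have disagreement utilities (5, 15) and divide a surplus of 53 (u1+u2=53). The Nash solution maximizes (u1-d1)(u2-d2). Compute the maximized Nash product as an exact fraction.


Step 1: The Nash solution splits surplus symmetrically above the disagreement point
Step 2: u1 = (total + d1 - d2)/2 = (53 + 5 - 15)/2 = 43/2
Step 3: u2 = (total - d1 + d2)/2 = (53 - 5 + 15)/2 = 63/2
Step 4: Nash product = (43/2 - 5) * (63/2 - 15)
Step 5: = 33/2 * 33/2 = 1089/4

1089/4


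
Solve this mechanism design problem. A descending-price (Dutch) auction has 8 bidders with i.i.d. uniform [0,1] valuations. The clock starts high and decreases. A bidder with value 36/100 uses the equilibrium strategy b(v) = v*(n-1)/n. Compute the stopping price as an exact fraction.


Step 1: Dutch auctions are strategically equivalent to first-price auctions
Step 2: The equilibrium bid is b(v) = v*(n-1)/n
Step 3: b = 9/25 * 7/8
Step 4: b = 63/200

63/200


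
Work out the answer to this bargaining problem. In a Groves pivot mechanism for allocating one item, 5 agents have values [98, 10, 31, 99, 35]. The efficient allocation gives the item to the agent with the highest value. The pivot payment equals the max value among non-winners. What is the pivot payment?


Step 1: The efficient winner is agent 3 with value 99
Step 2: Other agents' values: [98, 10, 31, 35]
Step 3: Pivot payment = max(others) = 98
Step 4: The winner pays 98

98


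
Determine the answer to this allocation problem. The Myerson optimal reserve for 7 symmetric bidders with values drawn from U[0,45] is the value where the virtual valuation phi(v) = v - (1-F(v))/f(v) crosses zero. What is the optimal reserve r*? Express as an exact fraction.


Step 1: For U[0,45], F(v) = v/45 and f(v) = 1/45
Step 2: phi(v) = v - (1 - v/45)/(1/45) = v - (45 - v) = 2v - 45
Step 3: Set phi(r*) = 0: 2r* - 45 = 0
Step 4: r* = 45/2 (the number of bidders n = 7 does not enter)

45/2


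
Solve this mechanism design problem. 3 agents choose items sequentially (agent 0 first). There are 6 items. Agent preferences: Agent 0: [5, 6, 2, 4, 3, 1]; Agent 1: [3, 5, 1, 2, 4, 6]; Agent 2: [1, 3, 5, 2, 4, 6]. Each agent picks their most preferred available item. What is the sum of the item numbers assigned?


Step 1: Agent 0 picks item 5
Step 2: Agent 1 picks item 3
Step 3: Agent 2 picks item 1
Step 4: Sum = 5 + 3 + 1 = 9

9


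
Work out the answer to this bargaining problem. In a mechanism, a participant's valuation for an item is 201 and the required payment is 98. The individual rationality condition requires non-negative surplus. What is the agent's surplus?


Step 1: Surplus = value - payment = 201 - 98 = 103
Step 2: IR is satisfied (surplus >= 0)

103


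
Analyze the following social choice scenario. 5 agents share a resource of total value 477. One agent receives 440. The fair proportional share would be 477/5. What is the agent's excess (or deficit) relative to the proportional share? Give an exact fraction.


Step 1: Proportional share = 477/5
Step 2: Agent's actual allocation = 440
Step 3: Excess = 440 - 477/5 = 1723/5

1723/5


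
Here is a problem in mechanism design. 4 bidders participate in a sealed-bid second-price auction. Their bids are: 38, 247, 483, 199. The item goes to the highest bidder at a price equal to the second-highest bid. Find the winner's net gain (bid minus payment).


Step 1: Sort bids in descending order: 483, 247, 199, 38
Step 2: The winning bid is the highest: 483
Step 3: The payment equals the second-highest bid: 247
Step 4: Surplus = winner's bid - payment = 483 - 247 = 236

236


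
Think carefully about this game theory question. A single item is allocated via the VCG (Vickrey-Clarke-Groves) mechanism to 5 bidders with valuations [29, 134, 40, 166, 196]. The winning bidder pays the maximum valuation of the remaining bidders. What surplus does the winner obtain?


Step 1: The winner is the agent with the highest value: agent 4 with value 196
Step 2: Values of other agents: [29, 134, 40, 166]
Step 3: VCG payment = max of others' values = 166
Step 4: Surplus = 196 - 166 = 30

30


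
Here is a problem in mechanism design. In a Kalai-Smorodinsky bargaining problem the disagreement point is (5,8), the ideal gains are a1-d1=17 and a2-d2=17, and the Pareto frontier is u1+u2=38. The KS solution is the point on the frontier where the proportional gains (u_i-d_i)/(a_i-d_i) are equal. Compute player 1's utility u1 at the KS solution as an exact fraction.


Step 1: At the KS point, (u1-d1)/r1 = (u2-d2)/r2 = t and u1+u2 = 38
Step 2: u1 = d1 + r1*t and u2 = d2 + r2*t, so (d1 + r1*t) + (d2 + r2*t) = 38
Step 3: t = (38 - 5 - 8)/(17 + 17) = 25/34
Step 4: u1 = d1 + r1*t = 5 + 17 * 25/34 = 35/2
Step 5: (Check: u2 = d2 + r2*t = 41/2; u1+u2 = 35/2 + 41/2 = 38, on the frontier.)

35/2


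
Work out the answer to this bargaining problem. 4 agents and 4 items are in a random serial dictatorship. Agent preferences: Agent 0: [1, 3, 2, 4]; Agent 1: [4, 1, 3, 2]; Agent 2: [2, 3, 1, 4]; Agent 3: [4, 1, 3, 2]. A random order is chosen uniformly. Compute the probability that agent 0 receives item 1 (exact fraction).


Step 1: Agent 0 wants item 1
Step 2: There are 24 possible orderings of agents
Step 3: In 16 orderings, agent 0 gets item 1
Step 4: Probability = 16/24 = 2/3

2/3


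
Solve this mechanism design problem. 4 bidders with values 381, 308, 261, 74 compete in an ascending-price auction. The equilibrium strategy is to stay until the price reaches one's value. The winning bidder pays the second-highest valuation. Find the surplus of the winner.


Step 1: Identify the highest value: 381
Step 2: Identify the second-highest value: 308
Step 3: The final price = second-highest value = 308
Step 4: Surplus = 381 - 308 = 73

73


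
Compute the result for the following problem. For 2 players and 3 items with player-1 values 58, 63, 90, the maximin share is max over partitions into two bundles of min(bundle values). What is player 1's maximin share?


Step 1: Item values = 58, 63, 90
Step 2: Enumerate all 2-bundle partitions and take the smaller bundle:
  Partition 1: {58} vs {63,90} -> bundles 58, 153; min = 58
  Partition 2: {63} vs {58,90} -> bundles 63, 148; min = 63
  Partition 3: {90} vs {58,63} -> bundles 90, 121; min = 90
Step 3: MMS = max(58, 63, 90) = 90

90


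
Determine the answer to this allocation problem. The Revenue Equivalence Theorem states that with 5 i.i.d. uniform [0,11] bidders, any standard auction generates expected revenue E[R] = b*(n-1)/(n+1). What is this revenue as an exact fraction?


Step 1: By Revenue Equivalence, expected revenue = b*(n-1)/(n+1)
Step 2: Substituting n = 5, b = 11
Step 3: Revenue = 11*(5-1)/(5+1) = 11*4/6
Step 4: Revenue = 44/6 = 22/3

22/3


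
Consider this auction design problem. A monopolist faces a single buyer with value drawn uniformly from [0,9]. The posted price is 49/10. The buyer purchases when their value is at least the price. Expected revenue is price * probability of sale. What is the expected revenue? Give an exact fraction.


Step 1: Posted price r = 49/10, value support [0,9]
Step 2: P(v >= r) = (9 - 49/10)/9 = 41/90
Step 3: Expected revenue = r * P(v >= r) = 49/10 * 41/90
Step 4: Revenue = 2009/900

2009/900


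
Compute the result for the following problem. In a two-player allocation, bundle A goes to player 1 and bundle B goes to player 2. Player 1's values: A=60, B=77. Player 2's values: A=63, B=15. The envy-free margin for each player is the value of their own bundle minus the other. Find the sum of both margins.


Step 1: Player 1's margin = v1(A) - v1(B) = 60 - 77 = -17
Step 2: Player 2's margin = v2(B) - v2(A) = 15 - 63 = -48
Step 3: Total margin = -17 + -48 = -65

-65


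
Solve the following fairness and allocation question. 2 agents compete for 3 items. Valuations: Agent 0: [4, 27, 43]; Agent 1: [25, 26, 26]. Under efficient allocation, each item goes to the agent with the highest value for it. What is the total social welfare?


Step 1: For each item, find the maximum value among all agents.
Step 2: Item 0 -> Agent 1 (value 25)
Step 3: Item 1 -> Agent 0 (value 27)
Step 4: Item 2 -> Agent 0 (value 43)
Step 5: Total welfare = 25 + 27 + 43 = 95

95


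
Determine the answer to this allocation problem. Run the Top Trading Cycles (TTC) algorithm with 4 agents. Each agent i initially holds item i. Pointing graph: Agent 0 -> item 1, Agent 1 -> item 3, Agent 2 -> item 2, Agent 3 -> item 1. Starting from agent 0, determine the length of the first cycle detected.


Step 1: Trace the pointer graph from agent 0: 0 -> 1 -> 3 -> 1
Step 2: A cycle is detected when we revisit agent 1
Step 3: The cycle is: 1 -> 3 -> 1
Step 4: Cycle length = 2

2


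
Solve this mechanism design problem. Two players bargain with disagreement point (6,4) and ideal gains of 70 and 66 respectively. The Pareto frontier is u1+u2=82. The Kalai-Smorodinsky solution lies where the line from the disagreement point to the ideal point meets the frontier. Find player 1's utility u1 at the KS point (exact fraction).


Step 1: At the KS point, (u1-d1)/r1 = (u2-d2)/r2 = t and u1+u2 = 82
Step 2: u1 = d1 + r1*t and u2 = d2 + r2*t, so (d1 + r1*t) + (d2 + r2*t) = 82
Step 3: t = (82 - 6 - 4)/(70 + 66) = 72/136 = 9/17
Step 4: u1 = d1 + r1*t = 6 + 70 * 9/17 = 732/17
Step 5: (Check: u2 = d2 + r2*t = 662/17; u1+u2 = 732/17 + 662/17 = 82, on the frontier.)

732/17


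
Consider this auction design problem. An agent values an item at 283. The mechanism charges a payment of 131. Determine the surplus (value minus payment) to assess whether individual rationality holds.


Step 1: Surplus = value - payment = 283 - 131 = 152
Step 2: IR is satisfied (surplus >= 0)

152


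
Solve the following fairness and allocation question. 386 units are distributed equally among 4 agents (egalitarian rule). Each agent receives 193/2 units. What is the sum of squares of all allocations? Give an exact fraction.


Step 1: Each agent's share = 386/4 = 193/2
Step 2: Square of each share = (193/2)^2 = 37249/4
Step 3: Sum of squares = 4 * 37249/4 = 37249

37249


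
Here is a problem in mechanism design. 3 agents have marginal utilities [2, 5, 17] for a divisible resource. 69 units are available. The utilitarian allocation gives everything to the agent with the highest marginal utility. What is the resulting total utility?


Step 1: The marginal utilities are [2, 5, 17]
Step 2: The highest marginal utility is 17
Step 3: All 69 units go to that agent
Step 4: Total utility = 17 * 69 = 1173

1173


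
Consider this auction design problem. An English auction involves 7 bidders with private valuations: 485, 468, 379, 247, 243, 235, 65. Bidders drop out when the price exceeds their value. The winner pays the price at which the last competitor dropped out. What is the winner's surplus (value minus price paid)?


Step 1: Identify the highest value: 485
Step 2: Identify the second-highest value: 468
Step 3: The final price = second-highest value = 468
Step 4: Surplus = 485 - 468 = 17

17


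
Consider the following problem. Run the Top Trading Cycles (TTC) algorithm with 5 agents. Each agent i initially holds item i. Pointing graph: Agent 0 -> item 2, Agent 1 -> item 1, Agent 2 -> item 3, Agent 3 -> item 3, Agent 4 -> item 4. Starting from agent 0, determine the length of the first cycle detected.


Step 1: Trace the pointer graph from agent 0: 0 -> 2 -> 3 -> 3
Step 2: A cycle is detected when we revisit agent 3
Step 3: The cycle is: 3 -> 3
Step 4: Cycle length = 1

1


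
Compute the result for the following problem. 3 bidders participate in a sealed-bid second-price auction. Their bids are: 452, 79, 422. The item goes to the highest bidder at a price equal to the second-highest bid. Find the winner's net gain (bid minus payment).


Step 1: Sort bids in descending order: 452, 422, 79
Step 2: The winning bid is the highest: 452
Step 3: The payment equals the second-highest bid: 422
Step 4: Surplus = winner's bid - payment = 452 - 422 = 30

30


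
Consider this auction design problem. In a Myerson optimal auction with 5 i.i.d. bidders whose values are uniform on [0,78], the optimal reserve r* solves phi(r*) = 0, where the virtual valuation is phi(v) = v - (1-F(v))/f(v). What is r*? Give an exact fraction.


Step 1: For U[0,78], F(v) = v/78 and f(v) = 1/78
Step 2: phi(v) = v - (1 - v/78)/(1/78) = v - (78 - v) = 2v - 78
Step 3: Set phi(r*) = 0: 2r* - 78 = 0
Step 4: r* = 78/2 = 39 (the number of bidders n = 5 does not enter)

39


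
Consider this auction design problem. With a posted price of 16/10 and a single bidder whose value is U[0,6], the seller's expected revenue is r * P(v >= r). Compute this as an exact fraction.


Step 1: Posted price r = 8/5, value support [0,6]
Step 2: P(v >= r) = (6 - 8/5)/6 = 11/15
Step 3: Expected revenue = r * P(v >= r) = 8/5 * 11/15
Step 4: Revenue = 88/75

88/75


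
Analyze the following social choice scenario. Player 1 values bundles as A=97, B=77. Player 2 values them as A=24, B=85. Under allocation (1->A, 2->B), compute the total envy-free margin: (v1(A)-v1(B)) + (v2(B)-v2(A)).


Step 1: Player 1's margin = v1(A) - v1(B) = 97 - 77 = 20
Step 2: Player 2's margin = v2(B) - v2(A) = 85 - 24 = 61
Step 3: Total margin = 20 + 61 = 81

81


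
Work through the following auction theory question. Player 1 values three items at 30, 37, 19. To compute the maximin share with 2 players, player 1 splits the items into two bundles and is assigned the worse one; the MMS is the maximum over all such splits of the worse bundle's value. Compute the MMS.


Step 1: Item values = 30, 37, 19
Step 2: Enumerate all 2-bundle partitions and take the smaller bundle:
  Partition 1: {30} vs {37,19} -> bundles 30, 56; min = 30
  Partition 2: {37} vs {30,19} -> bundles 37, 49; min = 37
  Partition 3: {19} vs {30,37} -> bundles 19, 67; min = 19
Step 3: MMS = max(30, 37, 19) = 37

37


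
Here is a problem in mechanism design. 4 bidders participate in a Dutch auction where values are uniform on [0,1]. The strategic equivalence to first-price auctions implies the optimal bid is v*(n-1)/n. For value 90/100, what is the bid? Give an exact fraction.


Step 1: Dutch auctions are strategically equivalent to first-price auctions
Step 2: The equilibrium bid is b(v) = v*(n-1)/n
Step 3: b = 9/10 * 3/4
Step 4: b = 27/40

27/40


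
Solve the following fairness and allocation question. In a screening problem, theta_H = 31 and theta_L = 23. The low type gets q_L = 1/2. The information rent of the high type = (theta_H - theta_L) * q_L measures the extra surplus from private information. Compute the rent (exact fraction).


Step 1: theta_H - theta_L = 31 - 23 = 8
Step 2: Information rent = (theta_H - theta_L) * q_L
Step 3: = 8 * 1/2
Step 4: = 4

4


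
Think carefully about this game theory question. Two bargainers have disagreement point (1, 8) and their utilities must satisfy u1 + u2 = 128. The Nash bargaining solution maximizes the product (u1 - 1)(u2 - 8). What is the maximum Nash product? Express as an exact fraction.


Step 1: The Nash solution splits surplus symmetrically above the disagreement point
Step 2: u1 = (total + d1 - d2)/2 = (128 + 1 - 8)/2 = 121/2
Step 3: u2 = (total - d1 + d2)/2 = (128 - 1 + 8)/2 = 135/2
Step 4: Nash product = (121/2 - 1) * (135/2 - 8)
Step 5: = 119/2 * 119/2 = 14161/4

14161/4


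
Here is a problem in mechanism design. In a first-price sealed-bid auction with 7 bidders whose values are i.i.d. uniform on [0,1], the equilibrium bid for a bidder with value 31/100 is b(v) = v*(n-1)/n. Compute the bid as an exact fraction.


Step 1: The symmetric BNE bidding function is b(v) = v * (n-1) / n
Step 2: Substitute v = 31/100 and n = 7
Step 3: b = 31/100 * 6/7
Step 4: b = 93/350

93/350
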